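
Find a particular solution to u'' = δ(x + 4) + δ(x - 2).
\frac{|x + 4|}{2} + \frac{|x - 2|}{2}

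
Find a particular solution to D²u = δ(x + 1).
\frac{|x + 1|}{2}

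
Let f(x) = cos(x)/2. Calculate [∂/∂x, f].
- \frac{\sin{\left(x \right)}}{2}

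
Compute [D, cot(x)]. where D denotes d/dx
- \frac{1}{\sin^{2}{\left(x \right)}}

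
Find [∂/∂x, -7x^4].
- 28 x^{3}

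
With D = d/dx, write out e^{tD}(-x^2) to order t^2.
- t^{2} - 2 t x - x^{2}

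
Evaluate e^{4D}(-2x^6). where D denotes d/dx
- 2 x^{6} - 48 x^{5} - 480 x^{4} - 2560 x^{3} - 7680 x^{2} - 12288 x - 8192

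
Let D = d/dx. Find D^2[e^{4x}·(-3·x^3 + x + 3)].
2 \left(- 24 x^{3} - 36 x^{2} - x + 28\right) e^{4 x}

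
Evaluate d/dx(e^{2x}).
2 e^{2 x}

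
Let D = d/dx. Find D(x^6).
6 x^{5}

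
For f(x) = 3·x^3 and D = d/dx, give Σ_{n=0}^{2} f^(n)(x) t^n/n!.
3 x \left(3 t^{2} + 3 t x + x^{2}\right)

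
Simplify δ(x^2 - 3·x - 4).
\frac{\delta(x - 4) + \delta(x + 1)}{5}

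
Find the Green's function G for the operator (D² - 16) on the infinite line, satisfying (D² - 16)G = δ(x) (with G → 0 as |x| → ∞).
-\frac{e^{-4|x|}}{8}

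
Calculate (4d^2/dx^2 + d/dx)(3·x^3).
9 x \left(x + 8\right)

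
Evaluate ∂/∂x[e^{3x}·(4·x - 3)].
\left(12 x - 5\right) e^{3 x}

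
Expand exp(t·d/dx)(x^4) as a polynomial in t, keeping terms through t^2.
x^{2} \left(6 t^{2} + 4 t x + x^{2}\right)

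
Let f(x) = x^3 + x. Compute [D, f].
3 x^{2} + 1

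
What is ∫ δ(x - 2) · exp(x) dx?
e^{2}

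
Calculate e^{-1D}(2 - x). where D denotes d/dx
3 - x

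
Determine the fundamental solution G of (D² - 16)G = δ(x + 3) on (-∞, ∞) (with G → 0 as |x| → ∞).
-\frac{e^{-4|x + 3|}}{8}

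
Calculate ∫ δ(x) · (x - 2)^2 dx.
4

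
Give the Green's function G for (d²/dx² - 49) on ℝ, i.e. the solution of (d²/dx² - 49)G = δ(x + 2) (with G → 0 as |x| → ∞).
-\frac{e^{-7|x + 2|}}{14}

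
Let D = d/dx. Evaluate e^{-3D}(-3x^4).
- 3 x^{4} + 36 x^{3} - 162 x^{2} + 324 x - 243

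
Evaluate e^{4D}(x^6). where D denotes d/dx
x^{6} + 24 x^{5} + 240 x^{4} + 1280 x^{3} + 3840 x^{2} + 6144 x + 4096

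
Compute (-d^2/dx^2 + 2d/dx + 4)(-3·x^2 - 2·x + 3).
- 12 x^{2} - 20 x + 14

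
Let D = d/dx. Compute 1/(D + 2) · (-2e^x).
- \frac{2 e^{x}}{3}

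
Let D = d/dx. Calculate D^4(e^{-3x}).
81 e^{- 3 x}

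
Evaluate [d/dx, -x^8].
- 8 x^{7}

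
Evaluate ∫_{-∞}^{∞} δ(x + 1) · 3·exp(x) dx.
\frac{3}{e}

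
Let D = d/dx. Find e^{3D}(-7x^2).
- 7 x^{2} - 42 x - 63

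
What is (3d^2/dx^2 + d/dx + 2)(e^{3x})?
32 e^{3 x}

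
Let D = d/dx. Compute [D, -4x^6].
- 24 x^{5}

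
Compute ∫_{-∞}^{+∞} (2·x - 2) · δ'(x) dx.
-2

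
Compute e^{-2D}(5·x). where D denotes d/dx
5 x - 10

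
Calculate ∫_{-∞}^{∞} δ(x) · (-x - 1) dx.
-1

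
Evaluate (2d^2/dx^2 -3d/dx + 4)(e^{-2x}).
18 e^{- 2 x}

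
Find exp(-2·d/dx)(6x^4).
6 x^{4} - 48 x^{3} + 144 x^{2} - 192 x + 96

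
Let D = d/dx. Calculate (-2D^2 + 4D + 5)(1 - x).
1 - 5 x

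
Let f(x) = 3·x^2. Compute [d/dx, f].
6 x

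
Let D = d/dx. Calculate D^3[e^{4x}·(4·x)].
\left(256 x + 192\right) e^{4 x}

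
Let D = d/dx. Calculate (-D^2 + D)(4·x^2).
8 x - 8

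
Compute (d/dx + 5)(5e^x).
30 e^{x}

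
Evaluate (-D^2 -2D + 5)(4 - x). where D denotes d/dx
22 - 5 x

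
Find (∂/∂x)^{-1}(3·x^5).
\frac{x^{6}}{2}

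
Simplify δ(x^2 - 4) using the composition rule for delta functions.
\frac{\delta(x - 2) + \delta(x + 2)}{4}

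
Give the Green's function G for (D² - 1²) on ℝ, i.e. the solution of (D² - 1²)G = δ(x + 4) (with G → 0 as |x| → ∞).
-\frac{e^{-|x + 4|}}{2}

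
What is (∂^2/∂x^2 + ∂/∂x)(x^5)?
5 x^{3} \left(x + 4\right)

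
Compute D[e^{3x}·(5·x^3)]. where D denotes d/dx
15 x^{2} \left(x + 1\right) e^{3 x}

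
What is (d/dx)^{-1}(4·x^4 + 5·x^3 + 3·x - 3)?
\frac{4 x^{5}}{5} + \frac{5 x^{4}}{4} + \frac{3 x^{2}}{2} - 3 x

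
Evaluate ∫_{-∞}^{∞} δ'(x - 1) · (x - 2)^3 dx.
-3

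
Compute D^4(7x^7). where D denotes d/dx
5880 x^{3}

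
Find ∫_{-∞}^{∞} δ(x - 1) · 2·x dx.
2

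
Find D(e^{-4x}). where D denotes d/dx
- 4 e^{- 4 x}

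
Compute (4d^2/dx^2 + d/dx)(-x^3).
3 x \left(- x - 8\right)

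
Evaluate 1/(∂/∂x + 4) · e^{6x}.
\frac{e^{6 x}}{10}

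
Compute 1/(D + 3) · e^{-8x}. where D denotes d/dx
- \frac{e^{- 8 x}}{5}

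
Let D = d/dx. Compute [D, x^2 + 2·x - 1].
2 x + 2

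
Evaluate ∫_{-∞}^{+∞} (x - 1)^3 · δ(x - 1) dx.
0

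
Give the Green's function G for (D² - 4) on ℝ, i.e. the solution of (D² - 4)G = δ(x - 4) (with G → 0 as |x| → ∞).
-\frac{e^{-2|x - 4|}}{4}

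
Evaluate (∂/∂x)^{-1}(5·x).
\frac{5 x^{2}}{2}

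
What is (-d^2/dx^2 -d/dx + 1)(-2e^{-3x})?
10 e^{- 3 x}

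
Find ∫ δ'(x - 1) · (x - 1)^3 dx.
0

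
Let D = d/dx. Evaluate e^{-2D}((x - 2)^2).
x^{2} - 8 x + 16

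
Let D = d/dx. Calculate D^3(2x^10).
1440 x^{7}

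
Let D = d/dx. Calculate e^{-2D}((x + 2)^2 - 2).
x^{2} - 2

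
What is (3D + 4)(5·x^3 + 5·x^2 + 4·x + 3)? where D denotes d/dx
20 x^{3} + 65 x^{2} + 46 x + 24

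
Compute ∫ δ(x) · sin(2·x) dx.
0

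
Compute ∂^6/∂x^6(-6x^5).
0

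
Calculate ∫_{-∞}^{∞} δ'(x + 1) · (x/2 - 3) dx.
- \frac{1}{2}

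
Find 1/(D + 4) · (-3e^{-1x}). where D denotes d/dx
- e^{- x}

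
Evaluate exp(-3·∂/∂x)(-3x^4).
- 3 x^{4} + 36 x^{3} - 162 x^{2} + 324 x - 243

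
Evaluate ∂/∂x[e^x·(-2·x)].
2 \left(- x - 1\right) e^{x}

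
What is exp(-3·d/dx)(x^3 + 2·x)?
x^{3} - 9 x^{2} + 29 x - 33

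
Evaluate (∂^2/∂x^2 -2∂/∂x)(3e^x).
- 3 e^{x}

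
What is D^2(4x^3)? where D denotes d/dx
24 x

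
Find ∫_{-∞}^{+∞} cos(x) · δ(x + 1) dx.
\cos{\left(1 \right)}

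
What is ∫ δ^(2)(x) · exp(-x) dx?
1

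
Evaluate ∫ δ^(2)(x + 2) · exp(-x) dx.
e^{2}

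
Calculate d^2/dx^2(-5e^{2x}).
- 20 e^{2 x}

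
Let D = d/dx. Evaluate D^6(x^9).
60480 x^{3}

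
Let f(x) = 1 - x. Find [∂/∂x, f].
-1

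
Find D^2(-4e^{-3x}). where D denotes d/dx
- 36 e^{- 3 x}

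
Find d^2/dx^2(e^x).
e^{x}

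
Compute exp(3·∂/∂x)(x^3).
x^{3} + 9 x^{2} + 27 x + 27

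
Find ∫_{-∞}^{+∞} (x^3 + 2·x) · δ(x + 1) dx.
-3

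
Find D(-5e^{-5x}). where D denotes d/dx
25 e^{- 5 x}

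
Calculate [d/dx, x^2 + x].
2 x + 1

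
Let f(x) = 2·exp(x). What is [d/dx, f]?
2 e^{x}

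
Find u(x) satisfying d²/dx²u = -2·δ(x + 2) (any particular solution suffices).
-|x + 2|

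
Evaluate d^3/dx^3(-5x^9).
- 2520 x^{6}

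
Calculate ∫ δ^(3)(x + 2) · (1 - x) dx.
0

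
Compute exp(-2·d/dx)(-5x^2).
- 5 x^{2} + 20 x - 20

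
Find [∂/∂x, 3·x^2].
6 x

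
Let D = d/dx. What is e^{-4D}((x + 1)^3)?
x^{3} - 9 x^{2} + 27 x - 27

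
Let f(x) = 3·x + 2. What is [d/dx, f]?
3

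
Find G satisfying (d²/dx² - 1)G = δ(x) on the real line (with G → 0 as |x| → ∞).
-\frac{e^{-|x|}}{2}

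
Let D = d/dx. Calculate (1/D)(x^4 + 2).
\frac{x^{5}}{5} + 2 x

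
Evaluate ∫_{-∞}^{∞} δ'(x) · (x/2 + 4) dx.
- \frac{1}{2}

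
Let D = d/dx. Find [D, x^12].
12 x^{11}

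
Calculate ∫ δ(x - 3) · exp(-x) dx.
e^{-3}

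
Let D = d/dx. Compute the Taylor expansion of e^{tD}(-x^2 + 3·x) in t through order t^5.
- t^{2} - t \left(2 x - 3\right) - x^{2} + 3 x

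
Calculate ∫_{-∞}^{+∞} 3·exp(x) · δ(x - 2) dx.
3 e^{2}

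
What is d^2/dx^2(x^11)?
110 x^{9}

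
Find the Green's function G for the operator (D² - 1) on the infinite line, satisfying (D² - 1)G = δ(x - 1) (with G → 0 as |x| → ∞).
-\frac{e^{-|x - 1|}}{2}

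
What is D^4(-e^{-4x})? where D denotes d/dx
- 256 e^{- 4 x}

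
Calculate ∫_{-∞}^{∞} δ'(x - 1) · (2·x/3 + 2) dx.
- \frac{2}{3}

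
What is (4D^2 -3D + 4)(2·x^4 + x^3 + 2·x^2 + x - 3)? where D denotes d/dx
8 x^{4} - 20 x^{3} + 95 x^{2} + 16 x + 1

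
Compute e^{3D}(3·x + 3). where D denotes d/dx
3 x + 12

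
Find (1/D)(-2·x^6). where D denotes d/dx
- \frac{2 x^{7}}{7}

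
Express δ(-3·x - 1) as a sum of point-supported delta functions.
\frac{\delta(x + 1/3)}{3}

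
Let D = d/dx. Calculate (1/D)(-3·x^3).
- \frac{3 x^{4}}{4}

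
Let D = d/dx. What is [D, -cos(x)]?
\sin{\left(x \right)}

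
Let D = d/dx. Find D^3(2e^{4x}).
128 e^{4 x}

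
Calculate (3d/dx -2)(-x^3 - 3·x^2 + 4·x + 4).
2 x^{3} - 3 x^{2} - 26 x + 4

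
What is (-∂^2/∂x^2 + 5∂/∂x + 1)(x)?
x + 5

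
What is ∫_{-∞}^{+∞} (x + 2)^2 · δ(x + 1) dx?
1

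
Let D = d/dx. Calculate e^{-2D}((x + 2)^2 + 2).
x^{2} + 2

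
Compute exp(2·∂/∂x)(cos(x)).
\cos{\left(x + 2 \right)}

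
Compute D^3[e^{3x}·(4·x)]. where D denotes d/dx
108 \left(x + 1\right) e^{3 x}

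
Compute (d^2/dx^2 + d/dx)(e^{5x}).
30 e^{5 x}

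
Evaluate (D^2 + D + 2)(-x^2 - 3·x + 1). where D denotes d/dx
- 2 x^{2} - 8 x - 3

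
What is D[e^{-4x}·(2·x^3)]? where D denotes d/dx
x^{2} \left(6 - 8 x\right) e^{- 4 x}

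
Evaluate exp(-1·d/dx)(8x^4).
8 x^{4} - 32 x^{3} + 48 x^{2} - 32 x + 8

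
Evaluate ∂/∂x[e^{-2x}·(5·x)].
5 \left(1 - 2 x\right) e^{- 2 x}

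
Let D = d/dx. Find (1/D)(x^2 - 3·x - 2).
\frac{x^{3}}{3} - \frac{3 x^{2}}{2} - 2 x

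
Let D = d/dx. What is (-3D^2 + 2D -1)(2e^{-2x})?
- 34 e^{- 2 x}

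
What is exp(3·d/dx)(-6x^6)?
- 6 x^{6} - 108 x^{5} - 810 x^{4} - 3240 x^{3} - 7290 x^{2} - 8748 x - 4374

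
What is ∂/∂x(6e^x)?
6 e^{x}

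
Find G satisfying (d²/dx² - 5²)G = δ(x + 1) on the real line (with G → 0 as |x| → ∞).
-\frac{e^{-5|x + 1|}}{10}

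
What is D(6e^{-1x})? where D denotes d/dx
- 6 e^{- x}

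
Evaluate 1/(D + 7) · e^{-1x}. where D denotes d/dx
\frac{e^{- x}}{6}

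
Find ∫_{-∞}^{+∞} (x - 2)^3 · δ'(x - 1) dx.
-3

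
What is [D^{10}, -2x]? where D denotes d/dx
-20D^{9}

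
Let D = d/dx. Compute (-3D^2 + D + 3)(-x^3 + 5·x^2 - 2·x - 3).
- 3 x^{3} + 12 x^{2} + 22 x - 41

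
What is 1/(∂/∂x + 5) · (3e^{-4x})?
3 e^{- 4 x}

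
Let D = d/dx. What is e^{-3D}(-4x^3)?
- 4 x^{3} + 36 x^{2} - 108 x + 108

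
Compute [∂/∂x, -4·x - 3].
-4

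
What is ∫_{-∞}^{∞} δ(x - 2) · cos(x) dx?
\cos{\left(2 \right)}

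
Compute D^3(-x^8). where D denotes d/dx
- 336 x^{5}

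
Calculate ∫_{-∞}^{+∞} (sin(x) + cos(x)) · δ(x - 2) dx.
\cos{\left(2 \right)} + \sin{\left(2 \right)}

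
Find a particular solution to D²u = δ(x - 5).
\frac{|x - 5|}{2}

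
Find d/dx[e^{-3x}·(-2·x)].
2 \left(3 x - 1\right) e^{- 3 x}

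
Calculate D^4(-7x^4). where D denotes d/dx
-168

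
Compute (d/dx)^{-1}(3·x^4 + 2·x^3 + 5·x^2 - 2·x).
\frac{3 x^{5}}{5} + \frac{x^{4}}{2} + \frac{5 x^{3}}{3} - x^{2}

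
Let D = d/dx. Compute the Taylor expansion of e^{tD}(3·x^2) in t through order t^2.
3 t^{2} + 6 t x + 3 x^{2}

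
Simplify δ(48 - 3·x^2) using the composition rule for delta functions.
\frac{\delta(x - 4) + \delta(x + 4)}{24}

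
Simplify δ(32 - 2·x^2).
\frac{\delta(x - 4) + \delta(x + 4)}{16}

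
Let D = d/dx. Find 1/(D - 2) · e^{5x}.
\frac{e^{5 x}}{3}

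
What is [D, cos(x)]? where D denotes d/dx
- \sin{\left(x \right)}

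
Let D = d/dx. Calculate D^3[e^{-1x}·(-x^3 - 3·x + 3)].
\left(x^{3} - 9 x^{2} + 21 x - 18\right) e^{- x}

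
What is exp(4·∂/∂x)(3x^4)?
3 x^{4} + 48 x^{3} + 288 x^{2} + 768 x + 768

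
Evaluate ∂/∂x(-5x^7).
- 35 x^{6}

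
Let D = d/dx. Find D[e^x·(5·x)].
5 \left(x + 1\right) e^{x}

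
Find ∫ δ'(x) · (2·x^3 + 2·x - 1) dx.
-2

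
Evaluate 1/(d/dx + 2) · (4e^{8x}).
\frac{2 e^{8 x}}{5}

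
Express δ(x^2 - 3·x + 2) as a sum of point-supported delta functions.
\frac{\delta(x - 1) + \delta(x - 2)}{1}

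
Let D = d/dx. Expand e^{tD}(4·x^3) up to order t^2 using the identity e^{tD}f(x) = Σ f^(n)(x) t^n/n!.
4 x \left(3 t^{2} + 3 t x + x^{2}\right)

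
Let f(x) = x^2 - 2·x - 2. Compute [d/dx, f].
2 x - 2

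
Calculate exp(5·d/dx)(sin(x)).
\sin{\left(x + 5 \right)}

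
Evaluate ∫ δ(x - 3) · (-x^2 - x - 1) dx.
-13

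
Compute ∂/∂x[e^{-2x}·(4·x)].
4 \left(1 - 2 x\right) e^{- 2 x}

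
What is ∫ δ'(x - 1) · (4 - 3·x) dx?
3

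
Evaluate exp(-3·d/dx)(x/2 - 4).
\frac{x}{2} - \frac{11}{2}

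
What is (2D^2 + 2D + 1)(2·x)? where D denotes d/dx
2 x + 4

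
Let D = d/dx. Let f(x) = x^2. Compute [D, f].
2 x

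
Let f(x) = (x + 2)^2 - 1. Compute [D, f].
2 x + 4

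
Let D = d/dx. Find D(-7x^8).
- 56 x^{7}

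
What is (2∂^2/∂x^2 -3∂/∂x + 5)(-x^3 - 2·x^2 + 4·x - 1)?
- 5 x^{3} - x^{2} + 20 x - 25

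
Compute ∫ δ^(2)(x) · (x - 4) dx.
0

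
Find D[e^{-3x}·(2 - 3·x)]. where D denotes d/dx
9 \left(x - 1\right) e^{- 3 x}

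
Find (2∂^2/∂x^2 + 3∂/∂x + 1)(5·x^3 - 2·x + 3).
5 x^{3} + 45 x^{2} + 58 x - 3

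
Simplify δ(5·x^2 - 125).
\frac{\delta(x - 5) + \delta(x + 5)}{50}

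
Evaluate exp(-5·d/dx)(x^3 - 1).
x^{3} - 15 x^{2} + 75 x - 126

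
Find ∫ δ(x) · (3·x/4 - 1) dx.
-1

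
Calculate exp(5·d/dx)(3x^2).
3 x^{2} + 30 x + 75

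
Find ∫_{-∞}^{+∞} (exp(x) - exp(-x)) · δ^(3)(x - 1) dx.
- 2 \cosh{\left(1 \right)}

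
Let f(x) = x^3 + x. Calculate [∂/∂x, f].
3 x^{2} + 1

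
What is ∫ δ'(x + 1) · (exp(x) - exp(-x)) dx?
- 2 \cosh{\left(1 \right)}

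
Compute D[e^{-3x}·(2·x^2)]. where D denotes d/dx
2 x \left(2 - 3 x\right) e^{- 3 x}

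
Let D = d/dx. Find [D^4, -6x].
-24D^{3}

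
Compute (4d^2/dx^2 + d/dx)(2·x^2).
4 x + 16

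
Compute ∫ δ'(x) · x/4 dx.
- \frac{1}{4}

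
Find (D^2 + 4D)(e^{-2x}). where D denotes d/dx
- 4 e^{- 2 x}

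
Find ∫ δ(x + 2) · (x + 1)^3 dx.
-1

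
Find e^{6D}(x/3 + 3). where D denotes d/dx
\frac{x}{3} + 5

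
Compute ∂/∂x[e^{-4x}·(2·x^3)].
x^{2} \left(6 - 8 x\right) e^{- 4 x}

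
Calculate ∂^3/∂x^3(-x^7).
- 210 x^{4}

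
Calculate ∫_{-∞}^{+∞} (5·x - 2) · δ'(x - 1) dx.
-5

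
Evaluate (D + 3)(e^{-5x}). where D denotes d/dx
- 2 e^{- 5 x}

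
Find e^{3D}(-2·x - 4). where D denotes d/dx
- 2 x - 10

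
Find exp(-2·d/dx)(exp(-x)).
e^{2 - x}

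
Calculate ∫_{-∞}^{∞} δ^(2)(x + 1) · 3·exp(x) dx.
\frac{3}{e}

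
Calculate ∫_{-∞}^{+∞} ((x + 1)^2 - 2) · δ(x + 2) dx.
-1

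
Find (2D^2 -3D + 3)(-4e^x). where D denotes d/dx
- 8 e^{x}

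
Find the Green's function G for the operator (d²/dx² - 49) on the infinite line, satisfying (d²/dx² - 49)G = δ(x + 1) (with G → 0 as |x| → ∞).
-\frac{e^{-7|x + 1|}}{14}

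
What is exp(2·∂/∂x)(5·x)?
5 x + 10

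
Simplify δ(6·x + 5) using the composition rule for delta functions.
\frac{\delta(x + 5/6)}{6}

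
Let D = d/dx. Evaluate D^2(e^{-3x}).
9 e^{- 3 x}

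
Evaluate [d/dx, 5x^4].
20 x^{3}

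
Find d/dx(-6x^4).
- 24 x^{3}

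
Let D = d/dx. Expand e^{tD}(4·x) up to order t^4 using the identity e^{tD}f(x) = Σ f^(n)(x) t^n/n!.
4 t + 4 x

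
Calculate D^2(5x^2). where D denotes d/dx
10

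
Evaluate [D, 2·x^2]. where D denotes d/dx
4 x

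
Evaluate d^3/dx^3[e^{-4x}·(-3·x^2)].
24 \left(8 x^{2} - 12 x + 3\right) e^{- 4 x}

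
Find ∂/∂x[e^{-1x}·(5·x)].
5 \left(1 - x\right) e^{- x}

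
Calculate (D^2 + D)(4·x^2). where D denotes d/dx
8 x + 8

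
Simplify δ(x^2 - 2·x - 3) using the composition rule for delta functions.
\frac{\delta(x + 1) + \delta(x - 3)}{4}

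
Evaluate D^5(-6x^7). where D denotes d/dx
- 15120 x^{2}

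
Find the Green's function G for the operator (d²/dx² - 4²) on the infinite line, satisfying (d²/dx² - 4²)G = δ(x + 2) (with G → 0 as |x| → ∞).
-\frac{e^{-4|x + 2|}}{8}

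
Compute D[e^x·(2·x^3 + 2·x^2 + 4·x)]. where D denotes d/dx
2 \left(x^{3} + 4 x^{2} + 4 x + 2\right) e^{x}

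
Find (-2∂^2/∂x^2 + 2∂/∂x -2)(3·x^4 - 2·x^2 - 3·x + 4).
- 6 x^{4} + 24 x^{3} - 68 x^{2} - 2 x - 6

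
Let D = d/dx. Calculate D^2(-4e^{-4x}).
- 64 e^{- 4 x}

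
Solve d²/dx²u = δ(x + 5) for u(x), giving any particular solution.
\frac{|x + 5|}{2}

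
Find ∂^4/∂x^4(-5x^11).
- 39600 x^{7}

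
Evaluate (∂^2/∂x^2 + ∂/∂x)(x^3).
3 x \left(x + 2\right)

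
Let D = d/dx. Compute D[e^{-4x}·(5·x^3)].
x^{2} \left(15 - 20 x\right) e^{- 4 x}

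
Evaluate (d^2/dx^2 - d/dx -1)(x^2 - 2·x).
4 - x^{2}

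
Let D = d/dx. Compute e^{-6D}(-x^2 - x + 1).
- x^{2} + 11 x - 29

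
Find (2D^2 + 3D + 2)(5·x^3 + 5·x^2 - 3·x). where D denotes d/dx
10 x^{3} + 55 x^{2} + 84 x + 11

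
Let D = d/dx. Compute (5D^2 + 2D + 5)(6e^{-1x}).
48 e^{- x}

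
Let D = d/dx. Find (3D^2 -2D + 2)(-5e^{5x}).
- 335 e^{5 x}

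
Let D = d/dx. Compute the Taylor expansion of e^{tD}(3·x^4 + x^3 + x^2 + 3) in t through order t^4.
3 t^{4} + t^{3} \left(12 x + 1\right) + t^{2} \left(18 x^{2} + 3 x + 1\right) + t x \left(12 x^{2} + 3 x + 2\right) + 3 x^{4} + x^{3} + x^{2} + 3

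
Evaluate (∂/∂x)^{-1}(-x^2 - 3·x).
- \frac{x^{3}}{3} - \frac{3 x^{2}}{2}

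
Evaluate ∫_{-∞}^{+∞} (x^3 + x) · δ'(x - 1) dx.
-4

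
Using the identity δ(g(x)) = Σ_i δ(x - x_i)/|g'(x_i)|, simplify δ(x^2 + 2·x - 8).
\frac{\delta(x - 2) + \delta(x + 4)}{6}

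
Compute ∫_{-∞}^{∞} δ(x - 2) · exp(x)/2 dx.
\frac{e^{2}}{2}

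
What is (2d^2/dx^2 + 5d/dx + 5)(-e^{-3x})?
- 8 e^{- 3 x}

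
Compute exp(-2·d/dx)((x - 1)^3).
x^{3} - 9 x^{2} + 27 x - 27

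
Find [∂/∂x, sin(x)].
\cos{\left(x \right)}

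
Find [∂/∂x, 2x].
2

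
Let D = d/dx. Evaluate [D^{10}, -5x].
-50D^{9}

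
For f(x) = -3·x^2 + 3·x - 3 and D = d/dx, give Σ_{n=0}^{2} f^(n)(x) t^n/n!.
- 3 t^{2} - 3 t \left(2 x - 1\right) - 3 x^{2} + 3 x - 3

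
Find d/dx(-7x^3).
- 21 x^{2}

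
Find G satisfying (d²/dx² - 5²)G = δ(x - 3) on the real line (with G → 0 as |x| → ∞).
-\frac{e^{-5|x - 3|}}{10}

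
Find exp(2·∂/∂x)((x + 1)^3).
x^{3} + 9 x^{2} + 27 x + 27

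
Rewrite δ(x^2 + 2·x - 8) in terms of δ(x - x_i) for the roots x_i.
\frac{\delta(x - 2) + \delta(x + 4)}{6}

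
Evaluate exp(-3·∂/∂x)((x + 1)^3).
x^{3} - 6 x^{2} + 12 x - 8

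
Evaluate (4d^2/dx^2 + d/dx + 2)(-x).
- 2 x - 1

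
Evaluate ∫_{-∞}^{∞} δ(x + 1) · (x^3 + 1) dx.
0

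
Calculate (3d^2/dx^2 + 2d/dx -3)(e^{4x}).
53 e^{4 x}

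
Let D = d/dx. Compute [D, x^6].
6 x^{5}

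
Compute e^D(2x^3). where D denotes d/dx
2 x^{3} + 6 x^{2} + 6 x + 2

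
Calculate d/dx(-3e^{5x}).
- 15 e^{5 x}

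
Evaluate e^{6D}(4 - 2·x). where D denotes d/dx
- 2 x - 8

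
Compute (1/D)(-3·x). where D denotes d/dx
- \frac{3 x^{2}}{2}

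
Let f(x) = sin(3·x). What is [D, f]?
3 \cos{\left(3 x \right)}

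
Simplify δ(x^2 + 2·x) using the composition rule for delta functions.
\frac{\delta(x + 2) + \delta(x)}{2}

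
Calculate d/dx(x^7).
7 x^{6}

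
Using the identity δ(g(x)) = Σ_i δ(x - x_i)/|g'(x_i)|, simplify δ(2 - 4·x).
\frac{\delta(x - 1/2)}{4}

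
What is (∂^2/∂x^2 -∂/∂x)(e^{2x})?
2 e^{2 x}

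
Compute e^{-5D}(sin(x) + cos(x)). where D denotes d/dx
\sqrt{2} \cos{\left(- x + \frac{\pi}{4} + 5 \right)}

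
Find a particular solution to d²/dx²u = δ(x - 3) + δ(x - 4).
\frac{|x - 3|}{2} + \frac{|x - 4|}{2}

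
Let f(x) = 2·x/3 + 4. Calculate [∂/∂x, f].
\frac{2}{3}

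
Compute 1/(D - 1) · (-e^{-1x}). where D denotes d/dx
\frac{e^{- x}}{2}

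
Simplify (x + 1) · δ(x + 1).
0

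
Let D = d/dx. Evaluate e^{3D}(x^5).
x^{5} + 15 x^{4} + 90 x^{3} + 270 x^{2} + 405 x + 243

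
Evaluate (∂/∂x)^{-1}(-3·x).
- \frac{3 x^{2}}{2}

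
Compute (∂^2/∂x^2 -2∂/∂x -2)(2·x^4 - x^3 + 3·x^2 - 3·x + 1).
- 4 x^{4} - 14 x^{3} + 24 x^{2} - 12 x + 10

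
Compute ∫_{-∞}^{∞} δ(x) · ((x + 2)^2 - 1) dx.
3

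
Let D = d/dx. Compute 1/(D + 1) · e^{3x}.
\frac{e^{3 x}}{4}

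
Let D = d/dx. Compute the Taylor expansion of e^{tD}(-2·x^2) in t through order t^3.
- 2 t^{2} - 4 t x - 2 x^{2}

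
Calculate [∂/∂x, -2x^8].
- 16 x^{7}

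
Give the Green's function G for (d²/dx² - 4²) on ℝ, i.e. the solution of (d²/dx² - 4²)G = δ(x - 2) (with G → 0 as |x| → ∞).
-\frac{e^{-4|x - 2|}}{8}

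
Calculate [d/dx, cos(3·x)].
- 3 \sin{\left(3 x \right)}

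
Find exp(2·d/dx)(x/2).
\frac{x}{2} + 1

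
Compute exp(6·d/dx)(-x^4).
- x^{4} - 24 x^{3} - 216 x^{2} - 864 x - 1296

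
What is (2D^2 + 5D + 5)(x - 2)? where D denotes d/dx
5 x - 5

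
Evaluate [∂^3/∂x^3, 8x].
24\frac{d^{2}}{dx^{2}}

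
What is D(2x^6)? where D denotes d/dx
12 x^{5}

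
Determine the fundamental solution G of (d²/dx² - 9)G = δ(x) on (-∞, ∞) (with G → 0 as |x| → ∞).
-\frac{e^{-3|x|}}{6}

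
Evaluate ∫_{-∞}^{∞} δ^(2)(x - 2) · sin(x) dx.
- \sin{\left(2 \right)}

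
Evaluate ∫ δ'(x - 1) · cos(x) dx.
\sin{\left(1 \right)}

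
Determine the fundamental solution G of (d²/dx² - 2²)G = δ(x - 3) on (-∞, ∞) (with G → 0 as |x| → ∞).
-\frac{e^{-2|x - 3|}}{4}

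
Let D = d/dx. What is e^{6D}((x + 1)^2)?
x^{2} + 14 x + 49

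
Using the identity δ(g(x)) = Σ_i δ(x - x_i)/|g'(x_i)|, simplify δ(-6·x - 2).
\frac{\delta(x + 1/3)}{6}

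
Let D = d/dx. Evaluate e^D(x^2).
x^{2} + 2 x + 1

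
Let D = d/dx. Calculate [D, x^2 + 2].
2 x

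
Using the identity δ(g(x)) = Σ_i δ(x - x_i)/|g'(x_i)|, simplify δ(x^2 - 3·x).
\frac{\delta(x - 3) + \delta(x)}{3}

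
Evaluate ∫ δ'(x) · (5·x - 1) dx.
-5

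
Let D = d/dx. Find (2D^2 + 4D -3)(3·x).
12 - 9 x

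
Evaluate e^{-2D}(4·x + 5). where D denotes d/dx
4 x - 3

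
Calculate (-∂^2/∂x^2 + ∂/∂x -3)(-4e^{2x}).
20 e^{2 x}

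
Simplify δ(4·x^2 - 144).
\frac{\delta(x - 6) + \delta(x + 6)}{48}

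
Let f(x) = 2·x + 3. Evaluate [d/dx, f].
2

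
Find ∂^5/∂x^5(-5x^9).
- 75600 x^{4}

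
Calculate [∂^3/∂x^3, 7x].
21\frac{d^{2}}{dx^{2}}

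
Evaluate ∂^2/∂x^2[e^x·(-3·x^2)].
3 \left(- x^{2} - 4 x - 2\right) e^{x}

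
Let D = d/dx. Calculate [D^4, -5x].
-20D^{3}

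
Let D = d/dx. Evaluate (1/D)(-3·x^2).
- x^{3}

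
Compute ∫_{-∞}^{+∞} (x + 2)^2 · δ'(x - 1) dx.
-6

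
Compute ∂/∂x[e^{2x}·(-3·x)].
\left(- 6 x - 3\right) e^{2 x}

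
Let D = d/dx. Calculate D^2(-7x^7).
- 294 x^{5}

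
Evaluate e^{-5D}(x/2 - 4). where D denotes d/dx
\frac{x}{2} - \frac{13}{2}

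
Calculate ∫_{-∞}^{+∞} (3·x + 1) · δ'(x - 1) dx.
-3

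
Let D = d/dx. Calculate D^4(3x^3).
0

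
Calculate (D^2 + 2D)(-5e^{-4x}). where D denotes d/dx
- 40 e^{- 4 x}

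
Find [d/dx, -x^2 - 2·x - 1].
- 2 x - 2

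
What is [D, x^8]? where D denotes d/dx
8 x^{7}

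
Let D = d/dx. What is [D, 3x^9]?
27 x^{8}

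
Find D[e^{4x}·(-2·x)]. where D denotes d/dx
\left(- 8 x - 2\right) e^{4 x}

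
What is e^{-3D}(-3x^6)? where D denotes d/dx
- 3 x^{6} + 54 x^{5} - 405 x^{4} + 1620 x^{3} - 3645 x^{2} + 4374 x - 2187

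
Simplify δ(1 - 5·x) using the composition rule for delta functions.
\frac{\delta(x - 1/5)}{5}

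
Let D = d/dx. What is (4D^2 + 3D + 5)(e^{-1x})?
6 e^{- x}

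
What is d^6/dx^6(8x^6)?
5760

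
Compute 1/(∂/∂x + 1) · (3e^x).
\frac{3 e^{x}}{2}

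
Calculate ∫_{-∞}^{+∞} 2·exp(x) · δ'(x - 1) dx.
- 2 e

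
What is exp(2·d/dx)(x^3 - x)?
x^{3} + 6 x^{2} + 11 x + 6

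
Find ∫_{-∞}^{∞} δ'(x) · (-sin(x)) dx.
1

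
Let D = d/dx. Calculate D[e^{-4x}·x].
\left(1 - 4 x\right) e^{- 4 x}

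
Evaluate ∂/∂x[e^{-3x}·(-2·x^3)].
6 x^{2} \left(x - 1\right) e^{- 3 x}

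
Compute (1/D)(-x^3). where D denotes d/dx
- \frac{x^{4}}{4}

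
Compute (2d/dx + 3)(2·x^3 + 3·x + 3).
6 x^{3} + 12 x^{2} + 9 x + 15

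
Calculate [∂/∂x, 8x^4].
32 x^{3}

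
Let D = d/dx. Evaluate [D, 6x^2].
12 x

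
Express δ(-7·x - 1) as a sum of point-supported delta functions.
\frac{\delta(x + 1/7)}{7}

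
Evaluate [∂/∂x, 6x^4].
24 x^{3}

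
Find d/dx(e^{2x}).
2 e^{2 x}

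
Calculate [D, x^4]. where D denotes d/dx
4 x^{3}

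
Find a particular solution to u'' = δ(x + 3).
\frac{|x + 3|}{2}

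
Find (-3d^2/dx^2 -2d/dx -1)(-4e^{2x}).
68 e^{2 x}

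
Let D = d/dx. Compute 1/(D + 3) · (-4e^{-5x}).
2 e^{- 5 x}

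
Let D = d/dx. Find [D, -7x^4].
- 28 x^{3}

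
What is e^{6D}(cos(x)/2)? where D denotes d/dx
\frac{\cos{\left(x + 6 \right)}}{2}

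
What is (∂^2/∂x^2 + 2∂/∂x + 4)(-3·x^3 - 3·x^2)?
- 12 x^{3} - 30 x^{2} - 30 x - 6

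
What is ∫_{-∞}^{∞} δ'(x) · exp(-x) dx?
1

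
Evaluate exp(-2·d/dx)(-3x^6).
- 3 x^{6} + 36 x^{5} - 180 x^{4} + 480 x^{3} - 720 x^{2} + 576 x - 192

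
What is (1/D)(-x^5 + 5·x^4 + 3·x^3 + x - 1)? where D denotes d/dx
- \frac{x^{6}}{6} + x^{5} + \frac{3 x^{4}}{4} + \frac{x^{2}}{2} - x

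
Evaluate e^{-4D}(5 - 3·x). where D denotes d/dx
17 - 3 x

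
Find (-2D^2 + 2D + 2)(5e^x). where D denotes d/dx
10 e^{x}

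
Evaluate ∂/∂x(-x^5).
- 5 x^{4}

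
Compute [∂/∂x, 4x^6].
24 x^{5}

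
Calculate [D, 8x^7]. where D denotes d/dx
56 x^{6}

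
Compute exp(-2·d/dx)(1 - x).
3 - x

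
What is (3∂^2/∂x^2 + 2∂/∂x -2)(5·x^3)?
10 x \left(- x^{2} + 3 x + 9\right)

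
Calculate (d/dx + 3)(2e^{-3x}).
0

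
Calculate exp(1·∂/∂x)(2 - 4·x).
- 4 x - 2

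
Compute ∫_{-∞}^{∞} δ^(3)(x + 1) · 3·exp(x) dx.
- \frac{3}{e}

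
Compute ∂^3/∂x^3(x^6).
120 x^{3}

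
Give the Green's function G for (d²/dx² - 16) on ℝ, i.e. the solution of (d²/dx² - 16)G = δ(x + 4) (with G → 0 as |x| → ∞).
-\frac{e^{-4|x + 4|}}{8}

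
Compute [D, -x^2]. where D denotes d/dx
- 2 x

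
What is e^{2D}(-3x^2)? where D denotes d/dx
- 3 x^{2} - 12 x - 12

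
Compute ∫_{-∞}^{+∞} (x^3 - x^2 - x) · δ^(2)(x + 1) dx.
-8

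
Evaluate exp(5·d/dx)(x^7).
x^{7} + 35 x^{6} + 525 x^{5} + 4375 x^{4} + 21875 x^{3} + 65625 x^{2} + 109375 x + 78125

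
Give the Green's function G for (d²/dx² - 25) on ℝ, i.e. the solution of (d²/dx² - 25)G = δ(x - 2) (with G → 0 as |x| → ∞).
-\frac{e^{-5|x - 2|}}{10}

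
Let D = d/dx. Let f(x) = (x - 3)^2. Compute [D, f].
2 x - 6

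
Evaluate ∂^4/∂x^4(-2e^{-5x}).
- 1250 e^{- 5 x}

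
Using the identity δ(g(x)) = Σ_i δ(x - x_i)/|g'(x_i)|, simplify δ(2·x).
\frac{\delta(x)}{2}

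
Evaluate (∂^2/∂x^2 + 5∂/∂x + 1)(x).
x + 5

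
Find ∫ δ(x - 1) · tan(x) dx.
\tan{\left(1 \right)}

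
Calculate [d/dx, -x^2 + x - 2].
1 - 2 x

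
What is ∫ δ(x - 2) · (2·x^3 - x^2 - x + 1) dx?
11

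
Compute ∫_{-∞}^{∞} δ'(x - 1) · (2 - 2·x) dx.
2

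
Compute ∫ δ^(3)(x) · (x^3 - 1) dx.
-6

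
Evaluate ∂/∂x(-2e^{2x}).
- 4 e^{2 x}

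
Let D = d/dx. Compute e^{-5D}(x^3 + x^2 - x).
x^{3} - 14 x^{2} + 64 x - 95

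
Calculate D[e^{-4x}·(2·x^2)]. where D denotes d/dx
4 x \left(1 - 2 x\right) e^{- 4 x}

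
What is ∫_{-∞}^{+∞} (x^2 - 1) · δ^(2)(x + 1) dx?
2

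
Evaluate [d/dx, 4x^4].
16 x^{3}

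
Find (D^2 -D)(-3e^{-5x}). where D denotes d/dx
- 90 e^{- 5 x}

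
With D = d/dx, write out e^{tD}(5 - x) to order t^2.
- t - x + 5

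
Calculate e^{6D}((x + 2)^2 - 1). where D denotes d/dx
x^{2} + 16 x + 63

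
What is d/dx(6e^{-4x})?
- 24 e^{- 4 x}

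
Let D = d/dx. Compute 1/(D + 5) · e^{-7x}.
- \frac{e^{- 7 x}}{2}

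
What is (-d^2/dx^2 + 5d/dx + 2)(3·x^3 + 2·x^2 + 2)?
x \left(6 x^{2} + 49 x + 2\right)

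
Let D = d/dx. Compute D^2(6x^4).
72 x^{2}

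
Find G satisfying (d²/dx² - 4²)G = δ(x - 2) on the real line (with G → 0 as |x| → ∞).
-\frac{e^{-4|x - 2|}}{8}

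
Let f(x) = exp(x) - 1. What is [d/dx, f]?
e^{x}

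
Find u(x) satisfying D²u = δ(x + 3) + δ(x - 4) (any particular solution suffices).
\frac{|x + 3|}{2} + \frac{|x - 4|}{2}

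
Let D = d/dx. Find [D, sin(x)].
\cos{\left(x \right)}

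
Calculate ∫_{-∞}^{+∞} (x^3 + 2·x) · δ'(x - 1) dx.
-5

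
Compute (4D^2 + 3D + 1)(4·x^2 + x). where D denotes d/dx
4 x^{2} + 25 x + 35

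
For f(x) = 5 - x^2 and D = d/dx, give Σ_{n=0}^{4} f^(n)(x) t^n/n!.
- t^{2} - 2 t x - x^{2} + 5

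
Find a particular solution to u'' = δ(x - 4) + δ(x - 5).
\frac{|x - 4|}{2} + \frac{|x - 5|}{2}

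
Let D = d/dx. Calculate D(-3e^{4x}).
- 12 e^{4 x}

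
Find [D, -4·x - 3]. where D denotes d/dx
-4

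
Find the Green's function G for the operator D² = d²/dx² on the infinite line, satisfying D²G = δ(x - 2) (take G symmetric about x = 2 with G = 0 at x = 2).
\frac{|x - 2|}{2}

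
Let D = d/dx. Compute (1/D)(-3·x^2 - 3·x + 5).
- x^{3} - \frac{3 x^{2}}{2} + 5 x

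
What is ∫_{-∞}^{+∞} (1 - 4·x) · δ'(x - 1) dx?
4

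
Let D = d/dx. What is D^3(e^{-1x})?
- e^{- x}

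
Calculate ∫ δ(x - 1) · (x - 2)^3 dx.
-1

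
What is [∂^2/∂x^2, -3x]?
-6\frac{d}{dx}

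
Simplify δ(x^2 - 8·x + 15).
\frac{\delta(x - 5) + \delta(x - 3)}{2}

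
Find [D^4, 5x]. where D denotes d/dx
20D^{3}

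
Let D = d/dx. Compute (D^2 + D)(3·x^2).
6 x + 6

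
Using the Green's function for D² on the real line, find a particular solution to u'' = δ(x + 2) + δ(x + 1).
\frac{|x + 2|}{2} + \frac{|x + 1|}{2}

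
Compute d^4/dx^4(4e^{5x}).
2500 e^{5 x}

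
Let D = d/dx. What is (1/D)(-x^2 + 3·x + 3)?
- \frac{x^{3}}{3} + \frac{3 x^{2}}{2} + 3 x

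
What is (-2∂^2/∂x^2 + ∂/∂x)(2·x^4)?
8 x^{2} \left(x - 6\right)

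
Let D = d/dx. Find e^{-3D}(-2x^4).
- 2 x^{4} + 24 x^{3} - 108 x^{2} + 216 x - 162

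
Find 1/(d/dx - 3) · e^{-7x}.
- \frac{e^{- 7 x}}{10}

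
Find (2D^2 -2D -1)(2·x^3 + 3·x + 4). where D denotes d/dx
- 2 x^{3} - 12 x^{2} + 21 x - 10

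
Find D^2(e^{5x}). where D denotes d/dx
25 e^{5 x}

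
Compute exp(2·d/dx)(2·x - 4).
2 x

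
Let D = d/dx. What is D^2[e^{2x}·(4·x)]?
16 \left(x + 1\right) e^{2 x}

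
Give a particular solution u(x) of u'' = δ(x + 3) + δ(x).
\frac{|x + 3|}{2} + \frac{|x|}{2}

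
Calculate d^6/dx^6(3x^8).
60480 x^{2}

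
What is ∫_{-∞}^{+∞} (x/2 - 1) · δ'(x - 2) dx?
- \frac{1}{2}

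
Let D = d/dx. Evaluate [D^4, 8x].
32D^{3}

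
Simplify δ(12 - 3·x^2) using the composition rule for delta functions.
\frac{\delta(x - 2) + \delta(x + 2)}{12}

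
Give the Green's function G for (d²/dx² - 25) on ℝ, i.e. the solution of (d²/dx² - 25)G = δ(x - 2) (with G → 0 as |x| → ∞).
-\frac{e^{-5|x - 2|}}{10}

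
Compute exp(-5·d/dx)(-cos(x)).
- \cos{\left(x - 5 \right)}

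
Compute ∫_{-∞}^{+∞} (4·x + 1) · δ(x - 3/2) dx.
7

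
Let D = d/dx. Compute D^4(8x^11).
63360 x^{7}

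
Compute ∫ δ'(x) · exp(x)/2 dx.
- \frac{1}{2}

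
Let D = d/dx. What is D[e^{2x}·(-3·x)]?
\left(- 6 x - 3\right) e^{2 x}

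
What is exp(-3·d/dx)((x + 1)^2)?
x^{2} - 4 x + 4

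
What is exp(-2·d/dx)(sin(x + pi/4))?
\sin{\left(x - 2 + \frac{\pi}{4} \right)}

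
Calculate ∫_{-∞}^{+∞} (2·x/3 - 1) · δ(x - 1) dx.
- \frac{1}{3}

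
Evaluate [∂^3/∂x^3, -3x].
-9\frac{d^{2}}{dx^{2}}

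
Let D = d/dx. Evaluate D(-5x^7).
- 35 x^{6}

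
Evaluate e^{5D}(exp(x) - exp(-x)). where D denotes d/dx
2 \sinh{\left(x + 5 \right)}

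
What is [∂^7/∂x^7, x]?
7\frac{d^{6}}{dx^{6}}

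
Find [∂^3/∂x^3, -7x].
-21\frac{d^{2}}{dx^{2}}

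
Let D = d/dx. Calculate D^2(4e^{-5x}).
100 e^{- 5 x}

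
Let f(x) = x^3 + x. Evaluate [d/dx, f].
3 x^{2} + 1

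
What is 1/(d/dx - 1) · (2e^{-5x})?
- \frac{e^{- 5 x}}{3}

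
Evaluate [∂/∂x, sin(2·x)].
2 \cos{\left(2 x \right)}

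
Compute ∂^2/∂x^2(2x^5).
40 x^{3}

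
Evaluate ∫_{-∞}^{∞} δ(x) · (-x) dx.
0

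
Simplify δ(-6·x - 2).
\frac{\delta(x + 1/3)}{6}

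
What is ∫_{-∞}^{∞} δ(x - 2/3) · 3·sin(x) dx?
3 \sin{\left(\frac{2}{3} \right)}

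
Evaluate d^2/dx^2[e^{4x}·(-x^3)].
- 2 x \left(8 x^{2} + 12 x + 3\right) e^{4 x}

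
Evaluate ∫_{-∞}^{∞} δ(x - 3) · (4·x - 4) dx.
8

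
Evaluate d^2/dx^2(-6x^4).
- 72 x^{2}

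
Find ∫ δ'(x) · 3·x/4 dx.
- \frac{3}{4}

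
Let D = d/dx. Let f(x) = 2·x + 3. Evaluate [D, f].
2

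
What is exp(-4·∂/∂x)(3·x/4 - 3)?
\frac{3 x}{4} - 6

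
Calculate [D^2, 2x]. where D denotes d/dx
4D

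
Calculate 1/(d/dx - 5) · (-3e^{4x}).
3 e^{4 x}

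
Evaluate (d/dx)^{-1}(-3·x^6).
- \frac{3 x^{7}}{7}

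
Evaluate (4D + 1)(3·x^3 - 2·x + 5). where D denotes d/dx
3 x^{3} + 36 x^{2} - 2 x - 3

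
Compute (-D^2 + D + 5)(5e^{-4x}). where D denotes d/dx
- 75 e^{- 4 x}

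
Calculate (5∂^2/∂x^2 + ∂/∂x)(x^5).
5 x^{3} \left(x + 20\right)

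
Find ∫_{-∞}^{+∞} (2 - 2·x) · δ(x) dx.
2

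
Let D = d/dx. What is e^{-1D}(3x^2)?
3 x^{2} - 6 x + 3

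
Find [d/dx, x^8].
8 x^{7}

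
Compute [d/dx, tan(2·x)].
\frac{2}{\cos^{2}{\left(2 x \right)}}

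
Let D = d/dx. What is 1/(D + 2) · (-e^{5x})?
- \frac{e^{5 x}}{7}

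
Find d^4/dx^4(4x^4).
96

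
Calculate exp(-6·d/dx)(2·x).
2 x - 12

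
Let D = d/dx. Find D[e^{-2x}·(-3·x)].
3 \left(2 x - 1\right) e^{- 2 x}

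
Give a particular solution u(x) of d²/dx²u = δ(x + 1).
\frac{|x + 1|}{2}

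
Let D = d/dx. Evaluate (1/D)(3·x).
\frac{3 x^{2}}{2}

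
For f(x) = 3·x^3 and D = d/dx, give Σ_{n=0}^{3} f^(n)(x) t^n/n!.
3 t^{3} + 9 t^{2} x + 9 t x^{2} + 3 x^{3}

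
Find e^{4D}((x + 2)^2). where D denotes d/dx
x^{2} + 12 x + 36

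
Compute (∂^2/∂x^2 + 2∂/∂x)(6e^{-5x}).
90 e^{- 5 x}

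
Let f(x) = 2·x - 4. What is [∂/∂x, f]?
2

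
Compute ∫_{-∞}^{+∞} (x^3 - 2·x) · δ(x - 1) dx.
-1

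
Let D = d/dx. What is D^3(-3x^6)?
- 360 x^{3}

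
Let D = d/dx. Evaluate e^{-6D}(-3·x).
18 - 3 x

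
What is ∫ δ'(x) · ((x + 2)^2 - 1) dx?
-4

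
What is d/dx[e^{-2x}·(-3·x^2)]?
6 x \left(x - 1\right) e^{- 2 x}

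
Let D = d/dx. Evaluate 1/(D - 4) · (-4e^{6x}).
- 2 e^{6 x}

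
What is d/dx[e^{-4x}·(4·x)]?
4 \left(1 - 4 x\right) e^{- 4 x}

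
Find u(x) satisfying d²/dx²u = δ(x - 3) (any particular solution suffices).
\frac{|x - 3|}{2}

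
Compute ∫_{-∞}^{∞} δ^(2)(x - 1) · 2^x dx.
2 \log{\left(2 \right)}^{2}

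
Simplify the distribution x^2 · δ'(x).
0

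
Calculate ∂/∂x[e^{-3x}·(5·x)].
5 \left(1 - 3 x\right) e^{- 3 x}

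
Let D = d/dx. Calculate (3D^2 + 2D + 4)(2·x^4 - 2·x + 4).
8 x^{4} + 16 x^{3} + 72 x^{2} - 8 x + 12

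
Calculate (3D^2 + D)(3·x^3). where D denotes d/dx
9 x \left(x + 6\right)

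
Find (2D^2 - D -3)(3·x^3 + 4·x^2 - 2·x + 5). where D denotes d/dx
- 9 x^{3} - 21 x^{2} + 34 x + 3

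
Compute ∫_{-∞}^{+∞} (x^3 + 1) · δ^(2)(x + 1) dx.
-6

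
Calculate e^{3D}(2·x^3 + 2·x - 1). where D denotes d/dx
2 x^{3} + 18 x^{2} + 56 x + 59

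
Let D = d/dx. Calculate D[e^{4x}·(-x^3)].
x^{2} \left(- 4 x - 3\right) e^{4 x}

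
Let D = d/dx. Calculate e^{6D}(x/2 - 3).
\frac{x}{2}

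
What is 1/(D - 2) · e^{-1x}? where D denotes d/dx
- \frac{e^{- x}}{3}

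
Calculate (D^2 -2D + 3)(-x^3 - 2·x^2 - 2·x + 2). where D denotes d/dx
- 3 x^{3} - 4 x + 6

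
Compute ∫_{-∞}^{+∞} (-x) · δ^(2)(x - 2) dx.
0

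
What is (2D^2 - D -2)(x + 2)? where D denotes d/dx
- 2 x - 5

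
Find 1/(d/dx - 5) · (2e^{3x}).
- e^{3 x}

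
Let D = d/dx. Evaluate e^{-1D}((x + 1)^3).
x^{3}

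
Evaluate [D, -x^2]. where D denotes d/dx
- 2 x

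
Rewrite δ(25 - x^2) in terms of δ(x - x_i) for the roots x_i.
\frac{\delta(x - 5) + \delta(x + 5)}{10}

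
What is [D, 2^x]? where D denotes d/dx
2^{x} \log{\left(2 \right)}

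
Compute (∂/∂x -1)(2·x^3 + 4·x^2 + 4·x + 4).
2 x \left(- x^{2} + x + 2\right)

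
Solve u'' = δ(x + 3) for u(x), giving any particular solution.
\frac{|x + 3|}{2}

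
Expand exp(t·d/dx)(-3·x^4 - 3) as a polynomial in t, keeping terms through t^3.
- 12 t^{3} x - 18 t^{2} x^{2} - 12 t x^{3} - 3 x^{4} - 3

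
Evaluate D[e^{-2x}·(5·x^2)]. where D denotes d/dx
10 x \left(1 - x\right) e^{- 2 x}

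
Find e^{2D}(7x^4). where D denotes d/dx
7 x^{4} + 56 x^{3} + 168 x^{2} + 224 x + 112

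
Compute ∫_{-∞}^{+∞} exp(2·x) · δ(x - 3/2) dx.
e^{3}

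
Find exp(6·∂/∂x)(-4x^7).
- 4 x^{7} - 168 x^{6} - 3024 x^{5} - 30240 x^{4} - 181440 x^{3} - 653184 x^{2} - 1306368 x - 1119744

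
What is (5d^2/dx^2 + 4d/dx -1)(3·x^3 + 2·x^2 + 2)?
- 3 x^{3} + 34 x^{2} + 106 x + 18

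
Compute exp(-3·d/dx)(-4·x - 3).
9 - 4 x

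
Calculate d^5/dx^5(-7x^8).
- 47040 x^{3}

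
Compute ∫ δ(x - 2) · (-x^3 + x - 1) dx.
-7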